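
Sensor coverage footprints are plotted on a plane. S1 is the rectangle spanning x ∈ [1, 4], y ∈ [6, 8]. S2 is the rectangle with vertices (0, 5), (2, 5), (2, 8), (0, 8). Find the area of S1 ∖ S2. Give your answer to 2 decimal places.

|S1∩S2|: x∈[1,2], y∈[6,8] → 1·2 = 2.
|S1| = 6.
|S1 ∖ S2| = |S1| − |S1∩S2| = 6 − 2 = 4.00.

4.00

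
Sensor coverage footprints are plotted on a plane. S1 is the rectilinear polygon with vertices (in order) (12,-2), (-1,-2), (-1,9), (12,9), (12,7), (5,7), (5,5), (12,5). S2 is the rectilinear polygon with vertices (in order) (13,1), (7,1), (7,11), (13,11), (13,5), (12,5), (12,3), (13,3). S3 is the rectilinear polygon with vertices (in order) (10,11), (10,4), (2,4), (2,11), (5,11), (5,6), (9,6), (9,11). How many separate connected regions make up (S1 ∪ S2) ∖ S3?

(S1 ∪ S2) ∖ S3 splits into 2 disjoint pieces (area 115, area 14).

2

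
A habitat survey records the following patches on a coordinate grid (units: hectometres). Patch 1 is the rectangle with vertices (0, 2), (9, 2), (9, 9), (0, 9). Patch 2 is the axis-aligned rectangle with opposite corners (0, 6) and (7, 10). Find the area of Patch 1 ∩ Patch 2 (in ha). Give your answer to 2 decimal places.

21.00

|Patch 1∩Patch 2|: x∈[0,7], y∈[6,9] → 7·3 = 21.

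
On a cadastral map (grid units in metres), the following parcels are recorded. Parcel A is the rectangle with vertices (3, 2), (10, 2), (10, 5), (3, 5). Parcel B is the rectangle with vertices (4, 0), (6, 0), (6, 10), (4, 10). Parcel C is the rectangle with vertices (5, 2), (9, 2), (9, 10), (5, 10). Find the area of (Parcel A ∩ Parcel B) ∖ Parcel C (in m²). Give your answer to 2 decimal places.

|Parcel A ∩ Parcel B| = 6.
|(Parcel A ∩ Parcel B) ∩ Parcel C| = 3.
|(Parcel A ∩ Parcel B) ∖ Parcel C| = 6 − 3 = 3.00.

3.00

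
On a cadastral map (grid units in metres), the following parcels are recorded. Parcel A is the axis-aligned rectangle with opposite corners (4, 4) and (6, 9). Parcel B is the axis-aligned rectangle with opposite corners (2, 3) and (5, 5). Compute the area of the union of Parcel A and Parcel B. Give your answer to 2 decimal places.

15.00

By inclusion–exclusion:
Individual areas: |Parcel A| = 10, |Parcel B| = 6.
|Parcel A∩Parcel B|: x∈[4,5], y∈[4,5] → 1·1 = 1.
|Parcel A ∪ Parcel B| = 16 − 1 = 15.00.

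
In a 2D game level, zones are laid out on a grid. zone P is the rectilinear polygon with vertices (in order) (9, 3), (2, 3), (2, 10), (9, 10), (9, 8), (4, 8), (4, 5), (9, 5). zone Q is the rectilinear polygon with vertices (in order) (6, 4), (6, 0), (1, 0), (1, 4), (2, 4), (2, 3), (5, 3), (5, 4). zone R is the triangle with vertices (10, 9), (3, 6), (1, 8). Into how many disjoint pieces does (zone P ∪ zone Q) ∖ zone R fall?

(zone P ∪ zone Q) ∖ zone R splits into 3 disjoint pieces (area 32.7143, area 10.5, area 0.381).

3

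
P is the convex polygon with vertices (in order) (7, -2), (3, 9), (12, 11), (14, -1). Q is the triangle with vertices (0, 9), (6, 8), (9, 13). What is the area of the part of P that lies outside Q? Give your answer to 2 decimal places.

|P| = 96.5, |P∩Q| = 4.1632.
|P ∖ Q| = |P| − |P∩Q| = 96.5 − 4.1632 = 92.34.

92.34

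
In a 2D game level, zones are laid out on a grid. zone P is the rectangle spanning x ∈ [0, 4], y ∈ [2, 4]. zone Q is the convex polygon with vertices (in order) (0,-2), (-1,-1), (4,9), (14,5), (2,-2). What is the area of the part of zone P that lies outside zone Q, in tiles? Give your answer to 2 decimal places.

2.00

|zone P| = 8, |zone P∩zone Q| = 6.
|zone P ∖ zone Q| = |zone P| − |zone P∩zone Q| = 8 − 6 = 2.00.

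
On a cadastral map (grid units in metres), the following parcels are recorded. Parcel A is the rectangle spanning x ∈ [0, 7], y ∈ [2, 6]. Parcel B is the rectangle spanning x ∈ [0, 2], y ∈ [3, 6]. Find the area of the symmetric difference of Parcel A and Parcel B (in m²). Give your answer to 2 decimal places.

22.00

|Parcel A∩Parcel B|: x∈[0,2], y∈[3,6] → 2·3 = 6.
|Parcel A △ Parcel B| = |Parcel A| + |Parcel B| − 2·|Parcel A∩Parcel B| = 28 + 6 − 12 = 22.00.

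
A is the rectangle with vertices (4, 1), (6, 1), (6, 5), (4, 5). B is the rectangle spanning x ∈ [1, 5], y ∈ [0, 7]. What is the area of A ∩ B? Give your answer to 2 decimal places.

4.00

|A∩B|: x∈[4,5], y∈[1,5] → 1·4 = 4.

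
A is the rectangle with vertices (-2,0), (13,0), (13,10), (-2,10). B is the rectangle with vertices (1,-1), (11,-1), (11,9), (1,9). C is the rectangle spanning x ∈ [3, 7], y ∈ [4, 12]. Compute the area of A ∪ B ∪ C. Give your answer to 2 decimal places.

By inclusion–exclusion:
Individual areas: |A| = 150, |B| = 100, |C| = 32.
|A∩B|: x∈[1,11], y∈[0,9] → 10·9 = 90.
|A∩C|: x∈[3,7], y∈[4,10] → 4·6 = 24.
|B∩C|: x∈[3,7], y∈[4,9] → 4·5 = 20.
|A∩B∩C| = 20.
|A ∪ B ∪ C| = 282 − 134 + 20 = 168.00.

168.00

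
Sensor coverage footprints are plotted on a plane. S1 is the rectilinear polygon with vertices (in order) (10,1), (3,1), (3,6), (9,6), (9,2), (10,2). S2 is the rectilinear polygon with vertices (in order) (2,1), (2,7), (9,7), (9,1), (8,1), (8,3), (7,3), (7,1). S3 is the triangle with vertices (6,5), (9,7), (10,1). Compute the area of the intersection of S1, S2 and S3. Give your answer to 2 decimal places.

6.75

The intersection is the polygon with vertices (9,6), (9,2), (8,3), (6,5), (7.5,6).
By the shoelace formula its area is 6.75.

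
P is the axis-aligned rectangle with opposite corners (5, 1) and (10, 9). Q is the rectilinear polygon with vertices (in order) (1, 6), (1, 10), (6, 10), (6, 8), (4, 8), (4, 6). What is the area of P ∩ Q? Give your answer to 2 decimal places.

1.00

The intersection is the polygon with vertices (5,9), (6,9), (6,8), (5,8).
By the shoelace formula its area is 1.00.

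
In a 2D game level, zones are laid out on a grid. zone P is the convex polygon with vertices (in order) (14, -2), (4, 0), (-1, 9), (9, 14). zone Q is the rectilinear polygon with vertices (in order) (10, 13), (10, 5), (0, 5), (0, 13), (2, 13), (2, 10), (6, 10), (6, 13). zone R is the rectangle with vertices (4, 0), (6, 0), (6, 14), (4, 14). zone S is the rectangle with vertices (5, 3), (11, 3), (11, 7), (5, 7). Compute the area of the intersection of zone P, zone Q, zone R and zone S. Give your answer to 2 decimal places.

2.00

The intersection is the polygon with vertices (6,5), (5,5), (5,7), (6,7).
By the shoelace formula its area is 2.00.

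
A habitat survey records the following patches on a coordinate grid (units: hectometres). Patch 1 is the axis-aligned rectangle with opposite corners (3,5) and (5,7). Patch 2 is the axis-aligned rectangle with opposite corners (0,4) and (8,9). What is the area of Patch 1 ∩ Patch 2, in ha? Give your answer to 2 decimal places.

|Patch 1∩Patch 2|: x∈[3,5], y∈[5,7] → 2·2 = 4.

4.00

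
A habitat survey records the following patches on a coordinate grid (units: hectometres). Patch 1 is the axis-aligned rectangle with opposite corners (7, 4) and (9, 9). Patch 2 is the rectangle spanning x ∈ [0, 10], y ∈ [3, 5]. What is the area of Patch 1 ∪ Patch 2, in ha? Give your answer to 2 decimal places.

28.00

By inclusion–exclusion:
Individual areas: |Patch 1| = 10, |Patch 2| = 20.
|Patch 1∩Patch 2|: x∈[7,9], y∈[4,5] → 2·1 = 2.
|Patch 1 ∪ Patch 2| = 30 − 2 = 28.00.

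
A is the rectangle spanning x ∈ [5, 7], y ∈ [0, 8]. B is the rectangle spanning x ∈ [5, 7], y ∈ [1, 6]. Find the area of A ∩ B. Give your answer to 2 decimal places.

10.00

|A∩B|: x∈[5,7], y∈[1,6] → 2·5 = 10.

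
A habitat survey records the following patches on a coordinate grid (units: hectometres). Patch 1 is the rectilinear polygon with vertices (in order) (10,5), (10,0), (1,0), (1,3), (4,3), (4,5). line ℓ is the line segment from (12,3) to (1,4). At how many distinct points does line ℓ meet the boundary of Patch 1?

The segment meets the boundary at (4,3.727), (10,3.182).

2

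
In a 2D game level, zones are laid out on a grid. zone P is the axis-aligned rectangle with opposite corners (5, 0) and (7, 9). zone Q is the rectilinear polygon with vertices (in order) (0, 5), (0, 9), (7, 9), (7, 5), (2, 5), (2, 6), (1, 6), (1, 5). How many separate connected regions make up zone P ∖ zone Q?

1

zone P ∖ zone Q is a single connected region.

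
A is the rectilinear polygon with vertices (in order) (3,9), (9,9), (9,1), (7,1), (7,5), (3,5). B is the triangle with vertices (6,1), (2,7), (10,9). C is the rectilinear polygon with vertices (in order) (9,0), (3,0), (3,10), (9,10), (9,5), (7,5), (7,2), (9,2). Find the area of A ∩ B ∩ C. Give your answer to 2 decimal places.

16.92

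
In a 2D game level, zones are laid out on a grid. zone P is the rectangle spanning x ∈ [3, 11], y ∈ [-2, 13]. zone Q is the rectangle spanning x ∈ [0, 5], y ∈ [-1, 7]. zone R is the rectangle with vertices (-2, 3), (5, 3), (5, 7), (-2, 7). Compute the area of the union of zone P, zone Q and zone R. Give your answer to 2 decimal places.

152.00

By inclusion–exclusion:
Individual areas: |zone P| = 120, |zone Q| = 40, |zone R| = 28.
|zone P∩zone Q|: x∈[3,5], y∈[-1,7] → 2·8 = 16.
|zone P∩zone R|: x∈[3,5], y∈[3,7] → 2·4 = 8.
|zone Q∩zone R|: x∈[0,5], y∈[3,7] → 5·4 = 20.
|zone P∩zone Q∩zone R| = 8.
|zone P ∪ zone Q ∪ zone R| = 188 − 44 + 8 = 152.00.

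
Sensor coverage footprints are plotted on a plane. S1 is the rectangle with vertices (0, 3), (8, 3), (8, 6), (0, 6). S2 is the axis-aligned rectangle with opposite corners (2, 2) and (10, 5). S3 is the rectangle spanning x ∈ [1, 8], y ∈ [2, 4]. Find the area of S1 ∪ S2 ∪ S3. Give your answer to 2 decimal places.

37.00

By inclusion–exclusion:
Individual areas: |S1| = 24, |S2| = 24, |S3| = 14.
|S1∩S2|: x∈[2,8], y∈[3,5] → 6·2 = 12.
|S1∩S3|: x∈[1,8], y∈[3,4] → 7·1 = 7.
|S2∩S3|: x∈[2,8], y∈[2,4] → 6·2 = 12.
|S1∩S2∩S3| = 6.
|S1 ∪ S2 ∪ S3| = 62 − 31 + 6 = 37.00.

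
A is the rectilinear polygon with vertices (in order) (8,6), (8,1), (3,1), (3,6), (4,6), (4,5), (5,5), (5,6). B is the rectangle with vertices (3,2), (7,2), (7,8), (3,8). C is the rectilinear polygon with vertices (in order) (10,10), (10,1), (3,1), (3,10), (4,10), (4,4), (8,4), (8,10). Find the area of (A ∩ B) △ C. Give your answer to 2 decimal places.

|A ∩ B| = 15.
|(A ∩ B) ∩ C| = 10.
|(A ∩ B) △ C| = 15 + 39 − 20 = 34.00.

34.00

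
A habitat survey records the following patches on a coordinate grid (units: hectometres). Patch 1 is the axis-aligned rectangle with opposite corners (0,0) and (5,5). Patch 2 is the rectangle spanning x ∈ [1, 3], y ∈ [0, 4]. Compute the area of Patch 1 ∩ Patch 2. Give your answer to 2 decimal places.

|Patch 1∩Patch 2|: x∈[1,3], y∈[0,4] → 2·4 = 8.

8.00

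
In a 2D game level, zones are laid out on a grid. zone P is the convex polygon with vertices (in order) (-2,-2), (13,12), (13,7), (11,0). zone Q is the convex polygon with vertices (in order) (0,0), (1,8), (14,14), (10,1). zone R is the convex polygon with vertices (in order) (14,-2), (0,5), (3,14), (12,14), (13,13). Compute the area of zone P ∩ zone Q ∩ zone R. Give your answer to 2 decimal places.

The intersection is the polygon with vertices (13,10.75), (10,1), (8.333,0.833), (3.581,3.209), (13,12).
By the shoelace formula its area is 42.87.

42.87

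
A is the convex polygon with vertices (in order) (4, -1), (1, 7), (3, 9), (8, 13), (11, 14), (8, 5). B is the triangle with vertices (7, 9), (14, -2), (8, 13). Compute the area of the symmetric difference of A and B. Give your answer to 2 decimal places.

|A| = 66, |B| = 19.5, |A∩B| = 7.9588.
|A △ B| = |A| + |B| − 2·|A∩B| = 66 + 19.5 − 15.9176 = 69.58.

69.58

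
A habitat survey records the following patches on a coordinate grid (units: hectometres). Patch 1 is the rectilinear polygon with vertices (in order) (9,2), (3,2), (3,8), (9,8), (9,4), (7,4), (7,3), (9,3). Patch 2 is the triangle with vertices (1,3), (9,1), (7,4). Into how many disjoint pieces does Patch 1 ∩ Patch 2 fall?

1

Patch 1 ∩ Patch 2 is a single connected region.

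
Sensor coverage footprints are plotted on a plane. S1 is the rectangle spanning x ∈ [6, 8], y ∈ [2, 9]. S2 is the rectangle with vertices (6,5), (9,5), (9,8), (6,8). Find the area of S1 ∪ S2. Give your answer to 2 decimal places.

By inclusion–exclusion:
Individual areas: |S1| = 14, |S2| = 9.
|S1∩S2|: x∈[6,8], y∈[5,8] → 2·3 = 6.
|S1 ∪ S2| = 23 − 6 = 17.00.

17.00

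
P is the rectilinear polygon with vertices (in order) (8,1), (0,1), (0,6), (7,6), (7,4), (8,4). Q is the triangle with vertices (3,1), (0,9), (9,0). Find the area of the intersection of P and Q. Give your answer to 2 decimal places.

17.19

The intersection is the polygon with vertices (3,1), (1.125,6), (3,6), (8,1).
By the shoelace formula its area is 17.19.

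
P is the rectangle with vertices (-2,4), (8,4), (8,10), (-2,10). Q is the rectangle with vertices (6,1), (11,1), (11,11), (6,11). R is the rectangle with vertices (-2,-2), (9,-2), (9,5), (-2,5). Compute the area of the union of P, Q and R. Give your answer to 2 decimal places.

155.00

By inclusion–exclusion:
Individual areas: |P| = 60, |Q| = 50, |R| = 77.
|P∩Q|: x∈[6,8], y∈[4,10] → 2·6 = 12.
|P∩R|: x∈[-2,8], y∈[4,5] → 10·1 = 10.
|Q∩R|: x∈[6,9], y∈[1,5] → 3·4 = 12.
|P∩Q∩R| = 2.
|P ∪ Q ∪ R| = 187 − 34 + 2 = 155.00.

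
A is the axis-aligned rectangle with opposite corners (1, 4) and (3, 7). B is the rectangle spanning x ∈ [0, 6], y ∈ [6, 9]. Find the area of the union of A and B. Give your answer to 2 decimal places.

22.00

By inclusion–exclusion:
Individual areas: |A| = 6, |B| = 18.
|A∩B|: x∈[1,3], y∈[6,7] → 2·1 = 2.
|A ∪ B| = 24 − 2 = 22.00.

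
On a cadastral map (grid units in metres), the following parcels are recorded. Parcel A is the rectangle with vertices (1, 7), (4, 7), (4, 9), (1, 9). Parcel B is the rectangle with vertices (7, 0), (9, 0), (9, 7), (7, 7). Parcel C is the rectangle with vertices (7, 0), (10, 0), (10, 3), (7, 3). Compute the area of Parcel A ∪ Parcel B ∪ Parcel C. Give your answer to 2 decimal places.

By inclusion–exclusion:
Individual areas: |Parcel A| = 6, |Parcel B| = 14, |Parcel C| = 9.
|Parcel A∩Parcel B| = 0 (no overlap).
|Parcel A∩Parcel C| = 0 (no overlap).
|Parcel B∩Parcel C|: x∈[7,9], y∈[0,3] → 2·3 = 6.
|Parcel A∩Parcel B∩Parcel C| = 0.
|Parcel A ∪ Parcel B ∪ Parcel C| = 29 − 6 + 0 = 23.00.

23.00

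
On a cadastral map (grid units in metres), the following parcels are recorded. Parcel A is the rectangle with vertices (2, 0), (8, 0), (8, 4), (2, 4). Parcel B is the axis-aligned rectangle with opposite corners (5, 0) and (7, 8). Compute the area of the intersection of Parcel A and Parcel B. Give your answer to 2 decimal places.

|Parcel A∩Parcel B|: x∈[5,7], y∈[0,4] → 2·4 = 8.

8.00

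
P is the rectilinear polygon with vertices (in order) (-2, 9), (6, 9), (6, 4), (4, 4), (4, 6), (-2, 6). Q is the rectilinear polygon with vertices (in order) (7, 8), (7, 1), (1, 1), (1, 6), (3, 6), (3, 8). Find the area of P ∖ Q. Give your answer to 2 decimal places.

18.00

|P| = 28, |P∩Q| = 10.
|P ∖ Q| = |P| − |P∩Q| = 28 − 10 = 18.00.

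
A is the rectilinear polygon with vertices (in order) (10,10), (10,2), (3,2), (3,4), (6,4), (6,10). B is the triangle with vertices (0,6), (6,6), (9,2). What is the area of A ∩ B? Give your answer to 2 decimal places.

4.50

The intersection is the polygon with vertices (6,4), (6,6), (9,2), (4.5,4).
By the shoelace formula its area is 4.50.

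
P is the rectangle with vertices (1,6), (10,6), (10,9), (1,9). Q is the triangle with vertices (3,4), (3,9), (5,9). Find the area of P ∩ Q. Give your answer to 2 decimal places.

4.20

The intersection is the polygon with vertices (5,9), (3.8,6), (3,6), (3,9).
By the shoelace formula its area is 4.20.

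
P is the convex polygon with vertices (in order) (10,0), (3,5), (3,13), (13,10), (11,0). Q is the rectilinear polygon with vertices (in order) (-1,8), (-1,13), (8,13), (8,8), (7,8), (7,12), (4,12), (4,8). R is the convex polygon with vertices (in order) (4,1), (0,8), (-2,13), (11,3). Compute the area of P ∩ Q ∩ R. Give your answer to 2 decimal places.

0.77

The intersection is the polygon with vertices (4,8), (3,8), (3,9.154), (4,8.385).
By the shoelace formula its area is 0.77.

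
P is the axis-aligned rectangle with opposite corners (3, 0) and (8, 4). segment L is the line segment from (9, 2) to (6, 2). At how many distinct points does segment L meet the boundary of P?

1

The segment meets the boundary at (8,2).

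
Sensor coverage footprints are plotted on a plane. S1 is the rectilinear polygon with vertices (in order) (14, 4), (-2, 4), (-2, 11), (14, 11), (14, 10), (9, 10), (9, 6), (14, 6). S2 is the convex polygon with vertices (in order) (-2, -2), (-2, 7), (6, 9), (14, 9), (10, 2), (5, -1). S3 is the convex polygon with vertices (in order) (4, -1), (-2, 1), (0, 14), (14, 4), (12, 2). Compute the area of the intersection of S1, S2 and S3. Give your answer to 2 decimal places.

48.51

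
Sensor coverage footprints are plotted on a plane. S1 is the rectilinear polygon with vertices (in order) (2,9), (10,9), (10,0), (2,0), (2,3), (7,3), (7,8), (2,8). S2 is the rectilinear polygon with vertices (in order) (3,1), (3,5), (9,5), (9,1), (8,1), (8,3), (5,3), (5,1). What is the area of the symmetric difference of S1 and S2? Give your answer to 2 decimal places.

|S1| = 47, |S2| = 18, |S1∩S2| = 10.
|S1 △ S2| = |S1| + |S2| − 2·|S1∩S2| = 47 + 18 − 20 = 45.00.

45.00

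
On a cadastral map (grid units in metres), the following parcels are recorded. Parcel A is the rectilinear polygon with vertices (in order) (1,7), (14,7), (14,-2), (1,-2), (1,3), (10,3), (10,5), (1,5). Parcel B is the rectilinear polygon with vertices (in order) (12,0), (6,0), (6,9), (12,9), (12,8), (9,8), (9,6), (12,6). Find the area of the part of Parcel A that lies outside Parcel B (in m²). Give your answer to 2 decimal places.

|Parcel A| = 99, |Parcel A∩Parcel B| = 31.
|Parcel A ∖ Parcel B| = |Parcel A| − |Parcel A∩Parcel B| = 99 − 31 = 68.00.

68.00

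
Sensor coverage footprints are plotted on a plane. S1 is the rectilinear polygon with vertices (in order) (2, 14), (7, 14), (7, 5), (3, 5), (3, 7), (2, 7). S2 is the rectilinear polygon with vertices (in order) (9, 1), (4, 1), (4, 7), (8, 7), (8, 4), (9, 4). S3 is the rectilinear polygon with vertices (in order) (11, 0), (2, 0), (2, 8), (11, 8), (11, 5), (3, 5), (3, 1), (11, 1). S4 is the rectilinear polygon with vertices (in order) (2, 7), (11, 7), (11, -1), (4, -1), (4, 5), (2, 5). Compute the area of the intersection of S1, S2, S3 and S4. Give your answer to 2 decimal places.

The intersection is the polygon with vertices (4,7), (7,7), (7,5), (4,5).
By the shoelace formula its area is 6.00.

6.00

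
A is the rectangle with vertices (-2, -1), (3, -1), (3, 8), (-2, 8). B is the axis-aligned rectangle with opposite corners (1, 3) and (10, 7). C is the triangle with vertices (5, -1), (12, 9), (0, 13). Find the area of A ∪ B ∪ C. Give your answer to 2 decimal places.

120.85

By inclusion–exclusion:
Individual areas: |A| = 45, |B| = 36, |C| = 74.
|A∩B|: x∈[1,3], y∈[3,7] → 2·4 = 8.
|A∩C| = 2.0643.
|B∩C| = 25.1143.
|A∩B∩C| = 1.0286.
|A ∪ B ∪ C| = 155 − 35.1786 + 1.0286 = 120.85.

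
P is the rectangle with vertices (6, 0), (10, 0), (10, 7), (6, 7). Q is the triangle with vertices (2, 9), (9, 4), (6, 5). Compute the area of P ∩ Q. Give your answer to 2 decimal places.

1.71

The intersection is the polygon with vertices (6,6.143), (9,4), (6,5).
By the shoelace formula its area is 1.71.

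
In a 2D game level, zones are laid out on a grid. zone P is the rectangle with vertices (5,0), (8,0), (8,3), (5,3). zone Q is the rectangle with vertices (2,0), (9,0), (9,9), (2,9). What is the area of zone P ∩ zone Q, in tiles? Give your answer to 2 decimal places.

9.00

|zone P∩zone Q|: x∈[5,8], y∈[0,3] → 3·3 = 9.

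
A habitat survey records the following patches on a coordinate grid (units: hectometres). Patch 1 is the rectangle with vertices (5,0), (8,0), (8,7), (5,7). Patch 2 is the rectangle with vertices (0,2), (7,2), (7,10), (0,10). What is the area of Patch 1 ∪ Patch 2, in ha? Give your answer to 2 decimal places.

67.00

By inclusion–exclusion:
Individual areas: |Patch 1| = 21, |Patch 2| = 56.
|Patch 1∩Patch 2|: x∈[5,7], y∈[2,7] → 2·5 = 10.
|Patch 1 ∪ Patch 2| = 77 − 10 = 67.00.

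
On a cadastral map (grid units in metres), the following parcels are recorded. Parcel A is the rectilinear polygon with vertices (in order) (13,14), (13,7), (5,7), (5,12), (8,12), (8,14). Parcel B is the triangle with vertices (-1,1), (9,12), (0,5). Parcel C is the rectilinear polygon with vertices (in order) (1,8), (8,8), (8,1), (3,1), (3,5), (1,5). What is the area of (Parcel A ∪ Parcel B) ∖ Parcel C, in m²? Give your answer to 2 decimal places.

|Parcel A ∪ Parcel B| = 61.9222.
|(Parcel A ∪ Parcel B) ∩ Parcel C| = 8.7527.
|(Parcel A ∪ Parcel B) ∖ Parcel C| = 61.9222 − 8.7527 = 53.17.

53.17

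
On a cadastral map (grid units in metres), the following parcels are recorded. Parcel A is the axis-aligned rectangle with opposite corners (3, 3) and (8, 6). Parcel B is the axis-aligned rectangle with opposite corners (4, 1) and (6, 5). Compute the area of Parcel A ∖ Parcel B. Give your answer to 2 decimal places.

11.00

|Parcel A∩Parcel B|: x∈[4,6], y∈[3,5] → 2·2 = 4.
|Parcel A| = 15.
|Parcel A ∖ Parcel B| = |Parcel A| − |Parcel A∩Parcel B| = 15 − 4 = 11.00.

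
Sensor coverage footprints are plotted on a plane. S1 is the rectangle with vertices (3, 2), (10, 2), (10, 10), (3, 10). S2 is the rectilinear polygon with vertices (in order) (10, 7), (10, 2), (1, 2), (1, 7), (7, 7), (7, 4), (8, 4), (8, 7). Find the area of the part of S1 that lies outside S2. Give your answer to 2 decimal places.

24.00

|S1| = 56, |S1∩S2| = 32.
|S1 ∖ S2| = |S1| − |S1∩S2| = 56 − 32 = 24.00.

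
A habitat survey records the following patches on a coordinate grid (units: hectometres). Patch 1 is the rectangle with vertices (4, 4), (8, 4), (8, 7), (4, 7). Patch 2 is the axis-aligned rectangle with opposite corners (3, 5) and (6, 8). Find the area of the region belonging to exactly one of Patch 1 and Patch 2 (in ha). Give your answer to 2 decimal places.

13.00

|Patch 1∩Patch 2|: x∈[4,6], y∈[5,7] → 2·2 = 4.
|Patch 1 △ Patch 2| = |Patch 1| + |Patch 2| − 2·|Patch 1∩Patch 2| = 12 + 9 − 8 = 13.00.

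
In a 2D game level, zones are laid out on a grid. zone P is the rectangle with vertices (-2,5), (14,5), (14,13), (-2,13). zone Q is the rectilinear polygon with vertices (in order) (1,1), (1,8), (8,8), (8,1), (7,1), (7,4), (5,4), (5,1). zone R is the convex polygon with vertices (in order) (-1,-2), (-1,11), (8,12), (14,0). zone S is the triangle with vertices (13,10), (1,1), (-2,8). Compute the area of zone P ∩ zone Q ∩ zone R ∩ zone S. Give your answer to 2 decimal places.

The intersection is the polygon with vertices (8,8), (8,6.25), (6.333,5), (1,5), (1,8).
By the shoelace formula its area is 19.96.

19.96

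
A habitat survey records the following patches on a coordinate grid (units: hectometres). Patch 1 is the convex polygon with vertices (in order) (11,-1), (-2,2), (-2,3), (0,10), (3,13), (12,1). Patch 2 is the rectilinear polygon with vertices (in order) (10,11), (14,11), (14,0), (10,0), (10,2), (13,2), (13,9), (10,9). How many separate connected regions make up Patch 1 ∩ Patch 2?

Patch 1 ∩ Patch 2 is a single connected region.

1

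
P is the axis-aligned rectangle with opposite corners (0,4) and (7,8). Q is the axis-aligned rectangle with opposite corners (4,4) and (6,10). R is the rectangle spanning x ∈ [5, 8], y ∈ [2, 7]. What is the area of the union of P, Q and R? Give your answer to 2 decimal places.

41.00

By inclusion–exclusion:
Individual areas: |P| = 28, |Q| = 12, |R| = 15.
|P∩Q|: x∈[4,6], y∈[4,8] → 2·4 = 8.
|P∩R|: x∈[5,7], y∈[4,7] → 2·3 = 6.
|Q∩R|: x∈[5,6], y∈[4,7] → 1·3 = 3.
|P∩Q∩R| = 3.
|P ∪ Q ∪ R| = 55 − 17 + 3 = 41.00.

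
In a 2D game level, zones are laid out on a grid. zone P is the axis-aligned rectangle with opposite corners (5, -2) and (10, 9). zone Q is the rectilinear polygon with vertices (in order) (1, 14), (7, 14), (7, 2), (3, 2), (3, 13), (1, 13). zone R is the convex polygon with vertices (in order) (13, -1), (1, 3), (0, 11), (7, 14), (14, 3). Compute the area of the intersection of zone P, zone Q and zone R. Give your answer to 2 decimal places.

14.00

The intersection is the polygon with vertices (7,9), (7,2), (5,2), (5,9).
By the shoelace formula its area is 14.00.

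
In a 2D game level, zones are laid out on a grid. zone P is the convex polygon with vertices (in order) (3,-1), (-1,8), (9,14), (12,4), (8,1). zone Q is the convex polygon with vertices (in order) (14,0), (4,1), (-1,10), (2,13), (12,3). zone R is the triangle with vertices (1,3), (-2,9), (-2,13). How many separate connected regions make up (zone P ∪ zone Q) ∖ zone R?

1

(zone P ∪ zone Q) ∖ zone R is a single connected region.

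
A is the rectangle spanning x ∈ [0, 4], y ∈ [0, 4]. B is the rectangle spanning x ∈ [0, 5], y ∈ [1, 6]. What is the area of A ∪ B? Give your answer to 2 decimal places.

29.00

By inclusion–exclusion:
Individual areas: |A| = 16, |B| = 25.
|A∩B|: x∈[0,4], y∈[1,4] → 4·3 = 12.
|A ∪ B| = 41 − 12 = 29.00.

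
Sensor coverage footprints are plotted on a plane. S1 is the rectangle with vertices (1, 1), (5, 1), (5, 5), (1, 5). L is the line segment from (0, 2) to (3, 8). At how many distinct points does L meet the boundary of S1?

2

The segment meets the boundary at (1.5,5), (1,4).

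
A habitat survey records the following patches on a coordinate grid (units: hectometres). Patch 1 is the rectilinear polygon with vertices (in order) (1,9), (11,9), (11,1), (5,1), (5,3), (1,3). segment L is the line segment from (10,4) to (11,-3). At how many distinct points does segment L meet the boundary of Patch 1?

1

The segment meets the boundary at (10.429,1).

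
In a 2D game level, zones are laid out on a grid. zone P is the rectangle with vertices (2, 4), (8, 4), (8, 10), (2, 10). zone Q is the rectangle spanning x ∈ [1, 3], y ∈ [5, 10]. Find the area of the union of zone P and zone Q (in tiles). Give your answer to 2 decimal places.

41.00

By inclusion–exclusion:
Individual areas: |zone P| = 36, |zone Q| = 10.
|zone P∩zone Q|: x∈[2,3], y∈[5,10] → 1·5 = 5.
|zone P ∪ zone Q| = 46 − 5 = 41.00.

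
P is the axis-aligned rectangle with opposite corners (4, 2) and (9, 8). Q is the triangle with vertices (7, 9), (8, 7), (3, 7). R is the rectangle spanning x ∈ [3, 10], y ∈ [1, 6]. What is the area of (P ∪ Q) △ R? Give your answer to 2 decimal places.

|P ∪ Q| = 31.5.
|(P ∪ Q) ∩ R| = 20.
|(P ∪ Q) △ R| = 31.5 + 35 − 40 = 26.50.

26.50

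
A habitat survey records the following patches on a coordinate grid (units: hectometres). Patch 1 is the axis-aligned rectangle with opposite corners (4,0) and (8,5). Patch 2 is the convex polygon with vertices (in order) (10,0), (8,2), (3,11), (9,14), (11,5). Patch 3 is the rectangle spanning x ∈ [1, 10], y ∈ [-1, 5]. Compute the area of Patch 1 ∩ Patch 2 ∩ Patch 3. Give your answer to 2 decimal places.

2.50

The intersection is the polygon with vertices (8,2), (6.333,5), (8,5).
By the shoelace formula its area is 2.50.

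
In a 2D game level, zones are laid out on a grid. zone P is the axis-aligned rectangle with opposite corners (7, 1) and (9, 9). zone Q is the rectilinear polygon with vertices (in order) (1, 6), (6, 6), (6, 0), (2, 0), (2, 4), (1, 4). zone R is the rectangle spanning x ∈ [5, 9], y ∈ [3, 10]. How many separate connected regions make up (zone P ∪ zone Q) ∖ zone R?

2

(zone P ∪ zone Q) ∖ zone R splits into 2 disjoint pieces (area 4, area 23).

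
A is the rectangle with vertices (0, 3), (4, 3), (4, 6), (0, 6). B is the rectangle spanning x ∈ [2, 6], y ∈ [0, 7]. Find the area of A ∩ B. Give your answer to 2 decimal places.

6.00

|A∩B|: x∈[2,4], y∈[3,6] → 2·3 = 6.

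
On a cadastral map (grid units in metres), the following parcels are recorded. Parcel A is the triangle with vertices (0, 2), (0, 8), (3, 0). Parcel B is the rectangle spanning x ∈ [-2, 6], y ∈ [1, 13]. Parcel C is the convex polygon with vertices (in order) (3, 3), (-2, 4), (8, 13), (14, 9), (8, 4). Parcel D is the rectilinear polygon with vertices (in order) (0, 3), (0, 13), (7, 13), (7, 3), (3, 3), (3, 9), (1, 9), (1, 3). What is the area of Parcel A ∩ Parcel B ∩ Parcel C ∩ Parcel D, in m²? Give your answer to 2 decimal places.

2.49

The intersection is the polygon with vertices (0,3.6), (0,5.8), (0.617,6.355), (1,5.333), (1,3.4).
By the shoelace formula its area is 2.49.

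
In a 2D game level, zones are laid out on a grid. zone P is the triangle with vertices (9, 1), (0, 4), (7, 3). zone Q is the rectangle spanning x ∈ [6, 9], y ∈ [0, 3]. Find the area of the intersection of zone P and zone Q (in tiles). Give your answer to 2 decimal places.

2.50

The intersection is the polygon with vertices (6,2), (6,3), (7,3), (9,1).
By the shoelace formula its area is 2.50.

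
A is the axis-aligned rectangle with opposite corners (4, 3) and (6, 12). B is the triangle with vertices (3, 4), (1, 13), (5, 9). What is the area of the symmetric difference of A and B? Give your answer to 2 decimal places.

|A| = 18, |B| = 14, |A∩B| = 1.75.
|A △ B| = |A| + |B| − 2·|A∩B| = 18 + 14 − 3.5 = 28.50.

28.50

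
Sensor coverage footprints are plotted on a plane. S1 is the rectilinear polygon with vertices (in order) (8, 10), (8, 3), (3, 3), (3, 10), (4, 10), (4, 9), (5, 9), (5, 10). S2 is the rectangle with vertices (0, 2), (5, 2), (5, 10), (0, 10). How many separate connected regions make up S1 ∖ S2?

1

S1 ∖ S2 is a single connected region.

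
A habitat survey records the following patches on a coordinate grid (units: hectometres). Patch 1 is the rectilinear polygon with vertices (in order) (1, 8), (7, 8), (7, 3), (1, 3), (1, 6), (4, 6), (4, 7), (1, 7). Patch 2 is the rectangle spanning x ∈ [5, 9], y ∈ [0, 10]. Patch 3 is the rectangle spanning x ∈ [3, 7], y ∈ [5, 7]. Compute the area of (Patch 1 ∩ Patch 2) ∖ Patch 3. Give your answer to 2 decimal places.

|Patch 1 ∩ Patch 2| = 10.
|(Patch 1 ∩ Patch 2) ∩ Patch 3| = 4.
|(Patch 1 ∩ Patch 2) ∖ Patch 3| = 10 − 4 = 6.00.

6.00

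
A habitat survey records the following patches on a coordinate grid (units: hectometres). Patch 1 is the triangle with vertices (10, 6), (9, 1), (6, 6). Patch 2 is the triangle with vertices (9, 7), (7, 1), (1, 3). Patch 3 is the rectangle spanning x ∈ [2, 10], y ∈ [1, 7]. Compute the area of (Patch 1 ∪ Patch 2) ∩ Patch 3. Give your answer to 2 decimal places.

25.97

|Patch 1 ∪ Patch 2| = 26.3828.
|(Patch 1 ∪ Patch 2) ∩ Patch 3| = 25.97.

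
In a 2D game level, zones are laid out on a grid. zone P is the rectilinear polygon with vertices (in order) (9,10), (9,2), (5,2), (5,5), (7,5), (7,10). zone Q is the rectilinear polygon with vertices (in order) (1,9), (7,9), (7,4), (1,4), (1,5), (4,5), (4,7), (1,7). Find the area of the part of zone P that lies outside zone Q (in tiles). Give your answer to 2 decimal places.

|zone P| = 22, |zone P∩zone Q| = 2.
|zone P ∖ zone Q| = |zone P| − |zone P∩zone Q| = 22 − 2 = 20.00.

20.00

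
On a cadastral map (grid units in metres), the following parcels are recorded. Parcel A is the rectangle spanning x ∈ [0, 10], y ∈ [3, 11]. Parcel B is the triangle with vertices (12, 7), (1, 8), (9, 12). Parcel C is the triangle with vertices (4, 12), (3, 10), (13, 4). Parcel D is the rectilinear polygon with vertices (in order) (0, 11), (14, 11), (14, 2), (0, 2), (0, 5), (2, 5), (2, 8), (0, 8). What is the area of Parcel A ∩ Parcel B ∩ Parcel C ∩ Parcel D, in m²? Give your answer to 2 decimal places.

The intersection is the polygon with vertices (3.909,9.454), (5.8,10.4), (9.354,7.24), (7.286,7.429).
By the shoelace formula its area is 6.45.

6.45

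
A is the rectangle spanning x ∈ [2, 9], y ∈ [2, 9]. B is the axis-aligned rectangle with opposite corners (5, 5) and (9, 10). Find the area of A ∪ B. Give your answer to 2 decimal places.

53.00

By inclusion–exclusion:
Individual areas: |A| = 49, |B| = 20.
|A∩B|: x∈[5,9], y∈[5,9] → 4·4 = 16.
|A ∪ B| = 69 − 16 = 53.00.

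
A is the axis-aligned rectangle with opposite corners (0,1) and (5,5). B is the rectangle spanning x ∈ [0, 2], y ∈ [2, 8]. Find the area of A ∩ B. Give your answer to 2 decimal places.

6.00

|A∩B|: x∈[0,2], y∈[2,5] → 2·3 = 6.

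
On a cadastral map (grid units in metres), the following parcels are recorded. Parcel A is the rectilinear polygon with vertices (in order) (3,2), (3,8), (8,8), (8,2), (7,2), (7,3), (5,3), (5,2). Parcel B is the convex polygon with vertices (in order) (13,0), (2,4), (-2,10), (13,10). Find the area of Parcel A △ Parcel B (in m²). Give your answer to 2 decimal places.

|Parcel A| = 28, |Parcel B| = 100, |Parcel A∩Parcel B| = 25.4091.
|Parcel A △ Parcel B| = |Parcel A| + |Parcel B| − 2·|Parcel A∩Parcel B| = 28 + 100 − 50.8182 = 77.18.

77.18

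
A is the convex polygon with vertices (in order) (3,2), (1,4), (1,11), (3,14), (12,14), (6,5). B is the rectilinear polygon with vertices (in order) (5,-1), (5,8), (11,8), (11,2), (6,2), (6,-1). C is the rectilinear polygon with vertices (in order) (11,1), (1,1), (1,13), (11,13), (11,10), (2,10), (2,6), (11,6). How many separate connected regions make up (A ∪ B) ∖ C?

(A ∪ B) ∖ C splits into 3 disjoint pieces (area 9.0833, area 31.3333, area 2).

3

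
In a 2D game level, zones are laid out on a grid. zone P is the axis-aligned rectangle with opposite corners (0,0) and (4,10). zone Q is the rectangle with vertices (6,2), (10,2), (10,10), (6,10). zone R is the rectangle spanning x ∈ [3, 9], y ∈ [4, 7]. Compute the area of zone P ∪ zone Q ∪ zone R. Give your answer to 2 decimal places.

By inclusion–exclusion:
Individual areas: |zone P| = 40, |zone Q| = 32, |zone R| = 18.
|zone P∩zone Q| = 0 (no overlap).
|zone P∩zone R|: x∈[3,4], y∈[4,7] → 1·3 = 3.
|zone Q∩zone R|: x∈[6,9], y∈[4,7] → 3·3 = 9.
|zone P∩zone Q∩zone R| = 0.
|zone P ∪ zone Q ∪ zone R| = 90 − 12 + 0 = 78.00.

78.00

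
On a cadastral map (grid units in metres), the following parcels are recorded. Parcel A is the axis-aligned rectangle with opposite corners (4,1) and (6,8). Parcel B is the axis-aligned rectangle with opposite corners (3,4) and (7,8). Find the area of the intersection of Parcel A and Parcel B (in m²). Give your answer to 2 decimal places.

8.00

|Parcel A∩Parcel B|: x∈[4,6], y∈[4,8] → 2·4 = 8.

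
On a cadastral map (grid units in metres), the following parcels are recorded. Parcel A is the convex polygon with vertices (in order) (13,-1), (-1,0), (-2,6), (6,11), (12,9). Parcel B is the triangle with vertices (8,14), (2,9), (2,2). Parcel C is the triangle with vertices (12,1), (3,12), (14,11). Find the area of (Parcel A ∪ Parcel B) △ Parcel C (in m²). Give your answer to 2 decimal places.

|Parcel A ∪ Parcel B| = 141.7857.
|(Parcel A ∪ Parcel B) ∩ Parcel C| = 38.3257.
|(Parcel A ∪ Parcel B) △ Parcel C| = 141.7857 + 56 − 76.6513 = 121.13.

121.13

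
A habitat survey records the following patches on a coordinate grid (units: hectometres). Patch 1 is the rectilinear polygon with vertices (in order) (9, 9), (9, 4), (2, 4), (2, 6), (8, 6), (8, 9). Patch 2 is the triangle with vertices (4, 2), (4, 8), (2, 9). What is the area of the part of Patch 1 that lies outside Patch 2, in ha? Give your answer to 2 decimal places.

15.29

|Patch 1| = 17, |Patch 1∩Patch 2| = 1.7143.
|Patch 1 ∖ Patch 2| = |Patch 1| − |Patch 1∩Patch 2| = 17 − 1.7143 = 15.29.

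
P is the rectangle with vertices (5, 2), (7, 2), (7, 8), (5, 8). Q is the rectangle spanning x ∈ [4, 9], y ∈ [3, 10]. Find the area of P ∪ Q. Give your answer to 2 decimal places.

By inclusion–exclusion:
Individual areas: |P| = 12, |Q| = 35.
|P∩Q|: x∈[5,7], y∈[3,8] → 2·5 = 10.
|P ∪ Q| = 47 − 10 = 37.00.

37.00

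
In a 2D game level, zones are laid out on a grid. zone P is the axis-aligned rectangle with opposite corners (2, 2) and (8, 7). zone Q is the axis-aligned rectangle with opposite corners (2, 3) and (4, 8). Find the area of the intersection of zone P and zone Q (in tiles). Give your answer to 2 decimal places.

8.00

|zone P∩zone Q|: x∈[2,4], y∈[3,7] → 2·4 = 8.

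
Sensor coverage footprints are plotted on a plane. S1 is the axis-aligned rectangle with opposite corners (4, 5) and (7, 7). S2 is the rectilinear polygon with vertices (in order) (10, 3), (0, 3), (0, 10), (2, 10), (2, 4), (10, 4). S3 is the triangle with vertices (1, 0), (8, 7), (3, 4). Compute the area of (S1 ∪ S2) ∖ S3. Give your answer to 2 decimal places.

|S1 ∪ S2| = 28.
|(S1 ∪ S2) ∩ S3| = 2.8833.
|(S1 ∪ S2) ∖ S3| = 28 − 2.8833 = 25.12.

25.12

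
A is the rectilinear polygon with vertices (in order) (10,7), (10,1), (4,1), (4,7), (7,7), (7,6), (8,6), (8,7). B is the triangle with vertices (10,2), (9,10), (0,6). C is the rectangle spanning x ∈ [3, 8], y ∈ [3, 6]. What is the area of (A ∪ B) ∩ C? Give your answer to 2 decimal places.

The region (A ∪ B) ∩ C is the polygon with vertices (4,4.4), (3,4.8), (3,6), (8,6), (8,3), (4,3).
By the shoelace formula its area is 13.40.

13.40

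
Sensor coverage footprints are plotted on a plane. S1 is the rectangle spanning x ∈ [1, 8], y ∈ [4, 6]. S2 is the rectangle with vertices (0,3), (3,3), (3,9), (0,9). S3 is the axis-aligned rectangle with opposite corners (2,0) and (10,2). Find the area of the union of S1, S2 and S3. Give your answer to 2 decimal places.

By inclusion–exclusion:
Individual areas: |S1| = 14, |S2| = 18, |S3| = 16.
|S1∩S2|: x∈[1,3], y∈[4,6] → 2·2 = 4.
|S1∩S3| = 0 (no overlap).
|S2∩S3| = 0 (no overlap).
|S1∩S2∩S3| = 0.
|S1 ∪ S2 ∪ S3| = 48 − 4 + 0 = 44.00.

44.00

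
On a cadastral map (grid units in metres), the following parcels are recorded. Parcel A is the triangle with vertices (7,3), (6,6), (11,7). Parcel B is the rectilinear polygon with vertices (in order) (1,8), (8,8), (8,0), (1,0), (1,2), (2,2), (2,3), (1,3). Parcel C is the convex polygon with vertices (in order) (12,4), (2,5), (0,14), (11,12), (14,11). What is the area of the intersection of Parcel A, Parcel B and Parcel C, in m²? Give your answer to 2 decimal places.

3.06

The intersection is the polygon with vertices (8,6.4), (8,4.4), (6.483,4.552), (6,6).
By the shoelace formula its area is 3.06.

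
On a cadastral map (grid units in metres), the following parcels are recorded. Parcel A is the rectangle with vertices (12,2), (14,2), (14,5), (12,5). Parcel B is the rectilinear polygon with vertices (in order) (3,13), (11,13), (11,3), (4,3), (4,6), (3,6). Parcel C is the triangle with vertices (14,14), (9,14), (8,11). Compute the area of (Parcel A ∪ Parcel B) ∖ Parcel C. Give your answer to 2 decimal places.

79.92

|Parcel A ∪ Parcel B| = 83.
|(Parcel A ∪ Parcel B) ∩ Parcel C| = 3.0833.
|(Parcel A ∪ Parcel B) ∖ Parcel C| = 83 − 3.0833 = 79.92.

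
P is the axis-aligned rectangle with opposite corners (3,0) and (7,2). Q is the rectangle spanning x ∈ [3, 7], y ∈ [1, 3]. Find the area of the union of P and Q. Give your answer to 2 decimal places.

12.00

By inclusion–exclusion:
Individual areas: |P| = 8, |Q| = 8.
|P∩Q|: x∈[3,7], y∈[1,2] → 4·1 = 4.
|P ∪ Q| = 16 − 4 = 12.00.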